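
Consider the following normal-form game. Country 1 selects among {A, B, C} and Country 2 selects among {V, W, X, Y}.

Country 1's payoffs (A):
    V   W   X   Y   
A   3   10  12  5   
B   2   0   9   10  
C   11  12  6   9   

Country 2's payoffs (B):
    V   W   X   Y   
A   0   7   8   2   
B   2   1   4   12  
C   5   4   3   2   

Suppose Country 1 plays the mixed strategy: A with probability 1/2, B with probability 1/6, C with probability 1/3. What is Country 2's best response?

X

Country 2's best reply maximizes expected payoff against the mix.
V: (1/2)·0 + (1/6)·2 + (1/3)·5 = 2
W: (1/2)·7 + (1/6)·1 + (1/3)·4 = 5
X: (1/2)·8 + (1/6)·4 + (1/3)·3 = 17/3
Y: (1/2)·2 + (1/6)·12 + (1/3)·2 = 11/3
Highest expected payoff is 17/3, from X.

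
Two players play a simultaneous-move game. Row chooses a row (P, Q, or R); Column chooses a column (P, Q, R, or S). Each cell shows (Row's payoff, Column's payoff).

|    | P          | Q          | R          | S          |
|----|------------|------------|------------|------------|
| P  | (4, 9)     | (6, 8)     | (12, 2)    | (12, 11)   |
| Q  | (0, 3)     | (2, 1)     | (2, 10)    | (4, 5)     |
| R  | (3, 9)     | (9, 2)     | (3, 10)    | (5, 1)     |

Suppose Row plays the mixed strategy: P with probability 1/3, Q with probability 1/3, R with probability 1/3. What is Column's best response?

Compute Column's expected payoff from each pure strategy against the given mix.
P: (1/3)·9 + (1/3)·3 + (1/3)·9 = 7
Q: (1/3)·8 + (1/3)·1 + (1/3)·2 = 11/3
R: (1/3)·2 + (1/3)·10 + (1/3)·10 = 22/3
S: (1/3)·11 + (1/3)·5 + (1/3)·1 = 17/3
Highest expected payoff is 22/3, from R.

R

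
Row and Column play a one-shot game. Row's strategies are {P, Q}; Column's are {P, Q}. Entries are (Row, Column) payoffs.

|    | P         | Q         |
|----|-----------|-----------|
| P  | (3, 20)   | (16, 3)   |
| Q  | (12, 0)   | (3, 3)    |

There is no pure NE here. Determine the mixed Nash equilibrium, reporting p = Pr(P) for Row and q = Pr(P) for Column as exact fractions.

In a mixed NE each player is indifferent between their pure strategies, so the opponent's mix sets the indifference.
Column indifferent between P and Q: p·20 + (1−p)·0 = p·3 + (1−p)·3 ⟹ 0 + 20p = 3 + 0p ⟹ p = 3/20.
Row indifferent between P and Q: q·3 + (1−q)·16 = q·12 + (1−q)·3 ⟹ 16 + (-13)q = 3 + 9q ⟹ q = 13/22.

p = 3/20, q = 13/22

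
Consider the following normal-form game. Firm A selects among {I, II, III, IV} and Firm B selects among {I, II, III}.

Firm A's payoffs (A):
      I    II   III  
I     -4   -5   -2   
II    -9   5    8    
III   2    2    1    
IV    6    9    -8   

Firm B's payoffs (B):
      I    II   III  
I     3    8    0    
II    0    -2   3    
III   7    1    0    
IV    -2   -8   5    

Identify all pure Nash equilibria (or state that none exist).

(II, III)

Check mutual best responses: a cell is a NE iff neither player can gain by unilaterally deviating.
Firm A's best responses — vs I: IV (payoff 6); vs II: IV (payoff 9); vs III: II (payoff 8).
Firm B's best responses — vs I: II (payoff 8); vs II: III (payoff 3); vs III: I (payoff 7); vs IV: III (payoff 5).
The only mutual best response is (II, III); neither player gains by switching there.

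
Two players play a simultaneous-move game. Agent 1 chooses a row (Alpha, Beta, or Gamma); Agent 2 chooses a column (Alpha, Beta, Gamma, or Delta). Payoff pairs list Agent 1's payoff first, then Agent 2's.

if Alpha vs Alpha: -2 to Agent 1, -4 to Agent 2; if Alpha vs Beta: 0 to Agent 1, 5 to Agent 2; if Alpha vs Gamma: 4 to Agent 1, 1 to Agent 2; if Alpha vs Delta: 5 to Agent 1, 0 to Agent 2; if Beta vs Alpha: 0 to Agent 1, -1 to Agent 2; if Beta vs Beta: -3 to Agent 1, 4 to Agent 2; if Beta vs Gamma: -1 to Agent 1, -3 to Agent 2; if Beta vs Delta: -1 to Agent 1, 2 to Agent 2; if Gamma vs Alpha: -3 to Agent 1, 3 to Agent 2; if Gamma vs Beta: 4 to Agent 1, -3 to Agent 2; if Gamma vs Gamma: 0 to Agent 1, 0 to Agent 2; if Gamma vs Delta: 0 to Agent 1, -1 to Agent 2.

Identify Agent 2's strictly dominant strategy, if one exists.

Check whether one of Agent 2's strategies beats all alternatives regardless of what the opponent does.
Alpha is not dominant: against Alpha, Beta gives 5 > -4.
Beta is not dominant: against Gamma, Alpha gives 3 > -3.
Gamma is not dominant: against Alpha, Beta gives 5 > 1.
Delta is not dominant: against Alpha, Beta gives 5 > 0.
No single strategy is best against every opponent action.

No strictly dominant strategy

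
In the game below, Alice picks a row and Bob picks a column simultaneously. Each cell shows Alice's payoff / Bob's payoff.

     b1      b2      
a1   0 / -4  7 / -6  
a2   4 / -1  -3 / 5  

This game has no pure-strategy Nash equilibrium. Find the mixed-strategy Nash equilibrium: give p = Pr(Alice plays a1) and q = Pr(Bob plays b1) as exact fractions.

Each player's mixing probability is pinned down by making the *other* player indifferent.
Bob indifferent between b1 and b2: p·(-4) + (1−p)·(-1) = p·(-6) + (1−p)·5 ⟹ (-1) + (-3)p = 5 + (-11)p ⟹ p = 3/4.
Alice indifferent between a1 and a2: q·0 + (1−q)·7 = q·4 + (1−q)·(-3) ⟹ 7 + (-7)q = (-3) + 7q ⟹ q = 5/7.

p = 3/4, q = 5/7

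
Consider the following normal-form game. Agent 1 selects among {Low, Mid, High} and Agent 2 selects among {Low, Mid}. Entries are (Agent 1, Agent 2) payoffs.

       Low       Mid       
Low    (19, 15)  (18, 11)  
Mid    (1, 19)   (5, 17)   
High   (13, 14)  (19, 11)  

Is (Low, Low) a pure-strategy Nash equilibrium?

Holding Agent 2 at Low: Agent 1 gets 19 from Low, versus 1 from Mid, 13 from High. No profitable deviation for Agent 1.
Holding Agent 1 at Low: Agent 2 gets 15 from Low, versus 11 from Mid. No profitable deviation for Agent 2 either.

Yes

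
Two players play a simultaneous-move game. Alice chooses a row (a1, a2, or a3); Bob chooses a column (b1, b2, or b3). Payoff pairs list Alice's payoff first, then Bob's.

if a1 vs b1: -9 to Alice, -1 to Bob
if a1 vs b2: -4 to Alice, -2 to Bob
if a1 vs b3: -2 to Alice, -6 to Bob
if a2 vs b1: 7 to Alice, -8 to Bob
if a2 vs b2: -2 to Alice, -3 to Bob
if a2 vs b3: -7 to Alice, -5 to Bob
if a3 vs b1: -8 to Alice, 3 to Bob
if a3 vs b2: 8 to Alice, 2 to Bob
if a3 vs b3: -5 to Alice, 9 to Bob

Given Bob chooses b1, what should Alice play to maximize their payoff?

a2

With Bob fixed at b1, Alice's payoffs are: a1 → -9, a2 → 7, a3 → -8.
The maximum is 7, achieved by a2.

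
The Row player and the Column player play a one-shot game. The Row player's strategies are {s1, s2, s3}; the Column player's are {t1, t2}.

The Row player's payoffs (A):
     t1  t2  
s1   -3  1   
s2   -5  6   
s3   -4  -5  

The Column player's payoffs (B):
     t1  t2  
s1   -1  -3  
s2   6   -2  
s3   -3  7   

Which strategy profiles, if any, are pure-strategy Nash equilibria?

(s1, t1)

Check mutual best responses: a cell is a NE iff neither player can gain by unilaterally deviating.
The Row player's best responses — vs t1: s1 (payoff -3); vs t2: s2 (payoff 6).
The Column player's best responses — vs s1: t1 (payoff -1); vs s2: t1 (payoff 6); vs s3: t2 (payoff 7).
The only mutual best response is (s1, t1); neither player gains by switching there.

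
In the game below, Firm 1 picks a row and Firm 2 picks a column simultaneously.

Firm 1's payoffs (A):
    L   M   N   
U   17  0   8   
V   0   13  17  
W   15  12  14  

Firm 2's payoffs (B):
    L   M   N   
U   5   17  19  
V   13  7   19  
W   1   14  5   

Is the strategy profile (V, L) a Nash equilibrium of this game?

Holding Firm 2 at L: Firm 1 gets 0 from V but could get 17 by switching to U. Firm 1 has a profitable deviation.

No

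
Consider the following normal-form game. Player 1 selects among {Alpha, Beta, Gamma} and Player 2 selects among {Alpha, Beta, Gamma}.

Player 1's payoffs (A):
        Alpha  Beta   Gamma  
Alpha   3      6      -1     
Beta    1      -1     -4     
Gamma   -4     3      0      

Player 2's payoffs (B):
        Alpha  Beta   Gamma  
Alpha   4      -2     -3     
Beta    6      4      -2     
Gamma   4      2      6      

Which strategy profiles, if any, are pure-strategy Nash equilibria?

Find each player's best response to every opponent strategy; NE are the intersections.
Player 1's best responses — vs Alpha: Alpha (payoff 3); vs Beta: Alpha (payoff 6); vs Gamma: Gamma (payoff 0).
Player 2's best responses — vs Alpha: Alpha (payoff 4); vs Beta: Alpha (payoff 6); vs Gamma: Gamma (payoff 6).
Mutual best responses occur at (Alpha, Alpha) and (Gamma, Gamma); at each, neither player gains by switching.

(Alpha, Alpha) and (Gamma, Gamma)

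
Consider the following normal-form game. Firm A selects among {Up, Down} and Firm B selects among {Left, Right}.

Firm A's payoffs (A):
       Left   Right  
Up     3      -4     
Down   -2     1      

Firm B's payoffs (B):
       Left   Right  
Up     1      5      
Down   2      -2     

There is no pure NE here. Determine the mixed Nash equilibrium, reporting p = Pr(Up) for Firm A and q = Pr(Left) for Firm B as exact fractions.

In a mixed NE each player is indifferent between their pure strategies, so the opponent's mix sets the indifference.
Firm B indifferent between Left and Right: p·1 + (1−p)·2 = p·5 + (1−p)·(-2) ⟹ 2 + (-1)p = (-2) + 7p ⟹ p = 1/2.
Firm A indifferent between Up and Down: q·3 + (1−q)·(-4) = q·(-2) + (1−q)·1 ⟹ (-4) + 7q = 1 + (-3)q ⟹ q = 1/2.

p = 1/2, q = 1/2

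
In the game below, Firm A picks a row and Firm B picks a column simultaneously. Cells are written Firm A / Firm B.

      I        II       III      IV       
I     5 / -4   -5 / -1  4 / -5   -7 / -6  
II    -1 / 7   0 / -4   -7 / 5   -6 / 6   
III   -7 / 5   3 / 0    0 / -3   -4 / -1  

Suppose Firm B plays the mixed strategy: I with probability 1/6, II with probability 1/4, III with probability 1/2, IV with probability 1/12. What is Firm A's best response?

Compute Firm A's expected payoff from each pure strategy against the given mix.
I: (1/6)·5 + (1/4)·(-5) + (1/2)·4 + (1/12)·(-7) = 1
II: (1/6)·(-1) + (1/4)·0 + (1/2)·(-7) + (1/12)·(-6) = -25/6
III: (1/6)·(-7) + (1/4)·3 + (1/2)·0 + (1/12)·(-4) = -3/4
Highest expected payoff is 1, from I.

I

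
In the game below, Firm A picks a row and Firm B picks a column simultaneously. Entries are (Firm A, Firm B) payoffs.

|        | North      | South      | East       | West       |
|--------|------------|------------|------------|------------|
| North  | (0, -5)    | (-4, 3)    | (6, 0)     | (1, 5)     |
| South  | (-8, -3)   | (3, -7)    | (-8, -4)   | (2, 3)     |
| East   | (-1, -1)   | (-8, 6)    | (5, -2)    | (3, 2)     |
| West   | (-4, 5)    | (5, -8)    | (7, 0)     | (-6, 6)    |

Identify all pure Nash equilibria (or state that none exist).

None

Check mutual best responses: a cell is a NE iff neither player can gain by unilaterally deviating.
Firm A's best responses — vs North: North (payoff 0); vs South: West (payoff 5); vs East: West (payoff 7); vs West: East (payoff 3).
Firm B's best responses — vs North: West (payoff 5); vs South: West (payoff 3); vs East: South (payoff 6); vs West: West (payoff 6).
No cell has both players best-responding. For instance, Firm A's best reply to West is East, but against East Firm B prefers South over West.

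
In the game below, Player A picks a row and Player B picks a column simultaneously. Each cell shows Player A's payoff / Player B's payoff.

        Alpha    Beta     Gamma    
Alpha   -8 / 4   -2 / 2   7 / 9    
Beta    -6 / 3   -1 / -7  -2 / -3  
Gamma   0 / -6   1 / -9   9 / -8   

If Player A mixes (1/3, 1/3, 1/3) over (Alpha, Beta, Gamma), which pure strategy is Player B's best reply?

Compute Player B's expected payoff from each pure strategy against the given mix.
Alpha: (1/3)·4 + (1/3)·3 + (1/3)·(-6) = 1/3
Beta: (1/3)·2 + (1/3)·(-7) + (1/3)·(-9) = -14/3
Gamma: (1/3)·9 + (1/3)·(-3) + (1/3)·(-8) = -2/3
Highest expected payoff is 1/3, from Alpha.

Alpha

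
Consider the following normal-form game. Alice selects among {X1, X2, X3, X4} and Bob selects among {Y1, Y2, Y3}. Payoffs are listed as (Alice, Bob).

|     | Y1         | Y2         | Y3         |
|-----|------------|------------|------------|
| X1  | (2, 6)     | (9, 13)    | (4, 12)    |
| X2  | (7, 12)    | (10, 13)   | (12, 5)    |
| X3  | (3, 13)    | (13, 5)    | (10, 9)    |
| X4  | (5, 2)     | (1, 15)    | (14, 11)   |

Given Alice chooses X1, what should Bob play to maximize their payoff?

Y2

With Alice fixed at X1, Bob's payoffs are: Y1 → 6, Y2 → 13, Y3 → 12.
The maximum is 13, achieved by Y2.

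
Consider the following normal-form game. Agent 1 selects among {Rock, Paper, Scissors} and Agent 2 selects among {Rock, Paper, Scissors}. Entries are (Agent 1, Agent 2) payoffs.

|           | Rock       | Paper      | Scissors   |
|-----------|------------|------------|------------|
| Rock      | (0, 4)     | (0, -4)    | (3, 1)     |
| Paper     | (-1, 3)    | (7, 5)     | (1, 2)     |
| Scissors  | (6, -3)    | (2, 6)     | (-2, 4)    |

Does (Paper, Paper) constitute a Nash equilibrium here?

Holding Agent 2 at Paper: Agent 1 gets 7 from Paper, versus 0 from Rock, 2 from Scissors. No profitable deviation for Agent 1.
Holding Agent 1 at Paper: Agent 2 gets 5 from Paper, versus 3 from Rock, 2 from Scissors. No profitable deviation for Agent 2 either.

Yes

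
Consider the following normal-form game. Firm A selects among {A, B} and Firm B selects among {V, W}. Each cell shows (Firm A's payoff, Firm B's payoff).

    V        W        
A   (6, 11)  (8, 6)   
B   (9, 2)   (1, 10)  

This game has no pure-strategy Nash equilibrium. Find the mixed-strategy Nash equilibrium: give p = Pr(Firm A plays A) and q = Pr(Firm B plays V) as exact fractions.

In a mixed NE each player is indifferent between their pure strategies, so the opponent's mix sets the indifference.
Firm B indifferent between V and W: p·11 + (1−p)·2 = p·6 + (1−p)·10 ⟹ 2 + 9p = 10 + (-4)p ⟹ p = 8/13.
Firm A indifferent between A and B: q·6 + (1−q)·8 = q·9 + (1−q)·1 ⟹ 8 + (-2)q = 1 + 8q ⟹ q = 7/10.

p = 8/13, q = 7/10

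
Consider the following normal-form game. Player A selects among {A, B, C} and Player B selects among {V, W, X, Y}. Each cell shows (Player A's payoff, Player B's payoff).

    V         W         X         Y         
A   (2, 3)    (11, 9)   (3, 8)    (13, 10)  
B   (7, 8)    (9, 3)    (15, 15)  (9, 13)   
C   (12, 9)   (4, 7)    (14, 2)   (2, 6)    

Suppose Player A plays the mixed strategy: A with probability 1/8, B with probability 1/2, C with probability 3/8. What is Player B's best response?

Y

Compute Player B's expected payoff from each pure strategy against the given mix.
V: (1/8)·3 + (1/2)·8 + (3/8)·9 = 31/4
W: (1/8)·9 + (1/2)·3 + (3/8)·7 = 21/4
X: (1/8)·8 + (1/2)·15 + (3/8)·2 = 37/4
Y: (1/8)·10 + (1/2)·13 + (3/8)·6 = 10
Highest expected payoff is 10, from Y.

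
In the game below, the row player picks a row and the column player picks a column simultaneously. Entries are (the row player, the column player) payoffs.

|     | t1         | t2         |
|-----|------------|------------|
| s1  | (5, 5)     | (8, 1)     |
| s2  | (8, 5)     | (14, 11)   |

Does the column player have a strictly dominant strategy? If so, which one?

No strictly dominant strategy

A strategy is strictly dominant if it gives the column player a strictly higher payoff than every other strategy, against every choice by the opponent.
t1 is not dominant: against s2, t2 gives 11 > 5.
t2 is not dominant: against s1, t1 gives 5 > 1.
No single strategy is best against every opponent action.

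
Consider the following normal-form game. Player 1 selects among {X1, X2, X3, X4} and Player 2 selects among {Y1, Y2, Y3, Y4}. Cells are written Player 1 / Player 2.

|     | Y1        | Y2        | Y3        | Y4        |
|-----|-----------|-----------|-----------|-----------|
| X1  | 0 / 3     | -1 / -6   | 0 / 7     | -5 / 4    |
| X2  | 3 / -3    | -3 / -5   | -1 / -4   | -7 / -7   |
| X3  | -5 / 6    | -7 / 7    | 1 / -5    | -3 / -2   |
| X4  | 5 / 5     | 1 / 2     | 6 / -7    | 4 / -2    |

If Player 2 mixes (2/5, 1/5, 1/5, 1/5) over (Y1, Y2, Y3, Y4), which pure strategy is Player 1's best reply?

Player 1's best reply maximizes expected payoff against the mix.
X1: (2/5)·0 + (1/5)·(-1) + (1/5)·0 + (1/5)·(-5) = -6/5
X2: (2/5)·3 + (1/5)·(-3) + (1/5)·(-1) + (1/5)·(-7) = -1
X3: (2/5)·(-5) + (1/5)·(-7) + (1/5)·1 + (1/5)·(-3) = -19/5
X4: (2/5)·5 + (1/5)·1 + (1/5)·6 + (1/5)·4 = 21/5
Highest expected payoff is 21/5, from X4.

X4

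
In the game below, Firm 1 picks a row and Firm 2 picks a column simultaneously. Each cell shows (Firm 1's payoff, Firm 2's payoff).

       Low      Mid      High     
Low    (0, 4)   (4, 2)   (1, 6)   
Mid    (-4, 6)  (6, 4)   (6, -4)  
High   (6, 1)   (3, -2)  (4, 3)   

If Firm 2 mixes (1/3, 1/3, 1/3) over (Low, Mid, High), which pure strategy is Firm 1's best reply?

Firm 1's best reply maximizes expected payoff against the mix.
Low: (1/3)·0 + (1/3)·4 + (1/3)·1 = 5/3
Mid: (1/3)·(-4) + (1/3)·6 + (1/3)·6 = 8/3
High: (1/3)·6 + (1/3)·3 + (1/3)·4 = 13/3
Highest expected payoff is 13/3, from High.

High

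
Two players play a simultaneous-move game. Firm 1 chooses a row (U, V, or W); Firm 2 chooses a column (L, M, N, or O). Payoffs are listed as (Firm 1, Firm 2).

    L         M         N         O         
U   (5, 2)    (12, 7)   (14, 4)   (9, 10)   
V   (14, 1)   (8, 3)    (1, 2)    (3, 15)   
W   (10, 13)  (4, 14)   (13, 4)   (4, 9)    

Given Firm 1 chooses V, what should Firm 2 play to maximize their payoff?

O

With Firm 1 fixed at V, Firm 2's payoffs are: L → 1, M → 3, N → 2, O → 15.
The maximum is 15, achieved by O.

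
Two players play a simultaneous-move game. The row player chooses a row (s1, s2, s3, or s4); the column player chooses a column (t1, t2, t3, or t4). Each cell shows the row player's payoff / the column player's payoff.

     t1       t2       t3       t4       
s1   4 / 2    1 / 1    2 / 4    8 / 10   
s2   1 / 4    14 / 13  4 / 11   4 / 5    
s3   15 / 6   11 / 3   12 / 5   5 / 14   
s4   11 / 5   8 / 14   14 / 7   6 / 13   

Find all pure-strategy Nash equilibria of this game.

A profile is a Nash equilibrium when each player is best-responding to the other.
The row player's best responses — vs t1: s3 (payoff 15); vs t2: s2 (payoff 14); vs t3: s4 (payoff 14); vs t4: s1 (payoff 8).
The column player's best responses — vs s1: t4 (payoff 10); vs s2: t2 (payoff 13); vs s3: t4 (payoff 14); vs s4: t2 (payoff 14).
Mutual best responses occur at (s1, t4) and (s2, t2); at each, neither player gains by switching.

(s1, t4) and (s2, t2)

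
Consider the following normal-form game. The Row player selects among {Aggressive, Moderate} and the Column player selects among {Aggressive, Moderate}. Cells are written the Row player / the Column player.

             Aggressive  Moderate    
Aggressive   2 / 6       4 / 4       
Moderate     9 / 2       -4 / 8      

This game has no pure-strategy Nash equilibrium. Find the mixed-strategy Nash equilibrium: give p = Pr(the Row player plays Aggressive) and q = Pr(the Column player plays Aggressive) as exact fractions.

In a mixed NE each player is indifferent between their pure strategies, so the opponent's mix sets the indifference.
The Column player indifferent between Aggressive and Moderate: p·6 + (1−p)·2 = p·4 + (1−p)·8 ⟹ 2 + 4p = 8 + (-4)p ⟹ p = 3/4.
The Row player indifferent between Aggressive and Moderate: q·2 + (1−q)·4 = q·9 + (1−q)·(-4) ⟹ 4 + (-2)q = (-4) + 13q ⟹ q = 8/15.

p = 3/4, q = 8/15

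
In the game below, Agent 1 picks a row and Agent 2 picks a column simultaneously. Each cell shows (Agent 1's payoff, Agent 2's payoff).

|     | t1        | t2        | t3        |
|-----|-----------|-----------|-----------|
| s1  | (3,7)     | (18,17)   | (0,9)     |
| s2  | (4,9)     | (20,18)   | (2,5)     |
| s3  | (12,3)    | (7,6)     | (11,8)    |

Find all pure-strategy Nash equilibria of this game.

Check mutual best responses: a cell is a NE iff neither player can gain by unilaterally deviating.
Agent 1's best responses — vs t1: s3 (payoff 12); vs t2: s2 (payoff 20); vs t3: s3 (payoff 11).
Agent 2's best responses — vs s1: t2 (payoff 17); vs s2: t2 (payoff 18); vs s3: t3 (payoff 8).
Mutual best responses occur at (s2, t2) and (s3, t3); at each, neither player gains by switching.

(s2, t2) and (s3, t3)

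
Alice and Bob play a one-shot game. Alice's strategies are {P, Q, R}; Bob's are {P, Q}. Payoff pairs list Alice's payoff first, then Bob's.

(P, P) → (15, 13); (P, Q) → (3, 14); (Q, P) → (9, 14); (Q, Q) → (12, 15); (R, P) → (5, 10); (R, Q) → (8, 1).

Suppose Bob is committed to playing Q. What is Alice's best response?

Q

With Bob fixed at Q, Alice's payoffs are: P → 3, Q → 12, R → 8.
The maximum is 12, achieved by Q.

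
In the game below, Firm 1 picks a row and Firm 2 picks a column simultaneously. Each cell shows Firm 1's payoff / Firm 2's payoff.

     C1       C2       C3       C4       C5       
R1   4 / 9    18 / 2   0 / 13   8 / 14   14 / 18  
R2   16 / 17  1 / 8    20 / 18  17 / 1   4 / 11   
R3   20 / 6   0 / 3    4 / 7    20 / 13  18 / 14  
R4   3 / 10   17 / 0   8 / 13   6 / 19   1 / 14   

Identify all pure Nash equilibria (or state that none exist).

(R2, C3) and (R3, C5)

A profile is a Nash equilibrium when each player is best-responding to the other.
Firm 1's best responses — vs C1: R3 (payoff 20); vs C2: R1 (payoff 18); vs C3: R2 (payoff 20); vs C4: R3 (payoff 20); vs C5: R3 (payoff 18).
Firm 2's best responses — vs R1: C5 (payoff 18); vs R2: C3 (payoff 18); vs R3: C5 (payoff 14); vs R4: C4 (payoff 19).
Mutual best responses occur at (R2, C3) and (R3, C5); at each, neither player gains by switching.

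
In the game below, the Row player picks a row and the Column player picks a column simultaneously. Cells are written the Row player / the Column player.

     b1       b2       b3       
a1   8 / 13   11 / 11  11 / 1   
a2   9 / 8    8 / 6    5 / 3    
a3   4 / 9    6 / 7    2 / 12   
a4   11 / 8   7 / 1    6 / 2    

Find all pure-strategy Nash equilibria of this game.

Check mutual best responses: a cell is a NE iff neither player can gain by unilaterally deviating.
The Row player's best responses — vs b1: a4 (payoff 11); vs b2: a1 (payoff 11); vs b3: a1 (payoff 11).
The Column player's best responses — vs a1: b1 (payoff 13); vs a2: b1 (payoff 8); vs a3: b3 (payoff 12); vs a4: b1 (payoff 8).
The only mutual best response is (a4, b1); neither player gains by switching there.

(a4, b1)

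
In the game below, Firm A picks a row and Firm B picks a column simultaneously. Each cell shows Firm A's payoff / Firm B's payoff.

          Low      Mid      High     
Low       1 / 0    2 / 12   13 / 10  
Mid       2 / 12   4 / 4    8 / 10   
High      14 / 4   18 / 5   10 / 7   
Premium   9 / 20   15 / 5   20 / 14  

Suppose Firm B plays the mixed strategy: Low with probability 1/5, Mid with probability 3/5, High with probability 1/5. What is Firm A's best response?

Firm A's best reply maximizes expected payoff against the mix.
Low: (1/5)·1 + (3/5)·2 + (1/5)·13 = 4
Mid: (1/5)·2 + (3/5)·4 + (1/5)·8 = 22/5
High: (1/5)·14 + (3/5)·18 + (1/5)·10 = 78/5
Premium: (1/5)·9 + (3/5)·15 + (1/5)·20 = 74/5
Highest expected payoff is 78/5, from High.

High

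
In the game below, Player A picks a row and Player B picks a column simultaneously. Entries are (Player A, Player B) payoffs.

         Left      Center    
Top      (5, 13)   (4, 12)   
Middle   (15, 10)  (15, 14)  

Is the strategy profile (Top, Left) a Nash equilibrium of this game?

No

Holding Player B at Left: Player A gets 5 from Top but could get 15 by switching to Middle. Player A has a profitable deviation.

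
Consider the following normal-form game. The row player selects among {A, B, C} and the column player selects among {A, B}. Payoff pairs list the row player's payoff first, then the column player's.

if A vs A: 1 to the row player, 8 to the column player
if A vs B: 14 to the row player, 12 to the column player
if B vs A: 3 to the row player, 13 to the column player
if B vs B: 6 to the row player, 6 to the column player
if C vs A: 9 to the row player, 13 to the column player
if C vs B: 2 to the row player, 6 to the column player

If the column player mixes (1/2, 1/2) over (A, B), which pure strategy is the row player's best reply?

A

The row player's best reply maximizes expected payoff against the mix.
A: (1/2)·1 + (1/2)·14 = 15/2
B: (1/2)·3 + (1/2)·6 = 9/2
C: (1/2)·9 + (1/2)·2 = 11/2
Highest expected payoff is 15/2, from A.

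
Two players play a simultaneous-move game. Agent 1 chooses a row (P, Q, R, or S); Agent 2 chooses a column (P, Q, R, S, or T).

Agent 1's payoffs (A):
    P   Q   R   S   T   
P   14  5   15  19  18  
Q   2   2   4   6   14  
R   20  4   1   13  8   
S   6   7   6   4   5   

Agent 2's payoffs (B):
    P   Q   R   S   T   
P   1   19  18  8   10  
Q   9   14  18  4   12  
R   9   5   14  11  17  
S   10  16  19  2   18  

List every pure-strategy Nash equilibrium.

Find each player's best response to every opponent strategy; NE are the intersections.
Agent 1's best responses — vs P: R (payoff 20); vs Q: S (payoff 7); vs R: P (payoff 15); vs S: P (payoff 19); vs T: P (payoff 18).
Agent 2's best responses — vs P: Q (payoff 19); vs Q: R (payoff 18); vs R: T (payoff 17); vs S: R (payoff 19).
No cell has both players best-responding. For instance, Agent 1's best reply to R is P, but against P Agent 2 prefers Q over R.

There is no pure-strategy Nash equilibrium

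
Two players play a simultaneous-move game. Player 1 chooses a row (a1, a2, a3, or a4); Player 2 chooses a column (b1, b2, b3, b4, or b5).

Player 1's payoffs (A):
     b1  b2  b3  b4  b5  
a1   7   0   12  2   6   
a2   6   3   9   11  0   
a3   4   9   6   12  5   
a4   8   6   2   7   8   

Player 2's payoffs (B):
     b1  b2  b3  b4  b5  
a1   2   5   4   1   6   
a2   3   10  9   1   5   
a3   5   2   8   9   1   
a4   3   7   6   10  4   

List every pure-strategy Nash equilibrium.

Check mutual best responses: a cell is a NE iff neither player can gain by unilaterally deviating.
Player 1's best responses — vs b1: a4 (payoff 8); vs b2: a3 (payoff 9); vs b3: a1 (payoff 12); vs b4: a3 (payoff 12); vs b5: a4 (payoff 8).
Player 2's best responses — vs a1: b5 (payoff 6); vs a2: b2 (payoff 10); vs a3: b4 (payoff 9); vs a4: b4 (payoff 10).
The only mutual best response is (a3, b4); neither player gains by switching there.

(a3, b4)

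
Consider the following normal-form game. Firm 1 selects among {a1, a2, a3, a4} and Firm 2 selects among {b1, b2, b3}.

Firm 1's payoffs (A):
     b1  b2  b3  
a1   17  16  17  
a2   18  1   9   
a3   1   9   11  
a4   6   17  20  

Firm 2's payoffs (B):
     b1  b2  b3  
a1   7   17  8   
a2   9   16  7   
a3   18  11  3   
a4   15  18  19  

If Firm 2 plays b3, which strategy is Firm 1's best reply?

a4

With Firm 2 fixed at b3, Firm 1's payoffs are: a1 → 17, a2 → 9, a3 → 11, a4 → 20.
The maximum is 20, achieved by a4.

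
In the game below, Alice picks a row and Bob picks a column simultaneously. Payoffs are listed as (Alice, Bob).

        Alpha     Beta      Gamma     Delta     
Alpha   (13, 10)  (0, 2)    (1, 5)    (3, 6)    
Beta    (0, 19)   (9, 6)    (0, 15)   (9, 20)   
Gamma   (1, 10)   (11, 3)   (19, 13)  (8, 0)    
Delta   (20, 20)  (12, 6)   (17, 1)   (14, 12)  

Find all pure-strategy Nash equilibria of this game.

Find each player's best response to every opponent strategy; NE are the intersections.
Alice's best responses — vs Alpha: Delta (payoff 20); vs Beta: Delta (payoff 12); vs Gamma: Gamma (payoff 19); vs Delta: Delta (payoff 14).
Bob's best responses — vs Alpha: Alpha (payoff 10); vs Beta: Delta (payoff 20); vs Gamma: Gamma (payoff 13); vs Delta: Alpha (payoff 20).
Mutual best responses occur at (Gamma, Gamma) and (Delta, Alpha); at each, neither player gains by switching.

(Gamma, Gamma) and (Delta, Alpha)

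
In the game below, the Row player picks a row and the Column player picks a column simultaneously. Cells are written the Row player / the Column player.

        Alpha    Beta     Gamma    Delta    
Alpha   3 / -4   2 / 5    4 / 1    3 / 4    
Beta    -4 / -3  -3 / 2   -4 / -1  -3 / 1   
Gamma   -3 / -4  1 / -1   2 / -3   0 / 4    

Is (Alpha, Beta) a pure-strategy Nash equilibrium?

Holding the Column player at Beta: the Row player gets 2 from Alpha, versus -3 from Beta, 1 from Gamma. No profitable deviation for the Row player.
Holding the Row player at Alpha: the Column player gets 5 from Beta, versus -4 from Alpha, 1 from Gamma, 4 from Delta. No profitable deviation for the Column player either.

Yes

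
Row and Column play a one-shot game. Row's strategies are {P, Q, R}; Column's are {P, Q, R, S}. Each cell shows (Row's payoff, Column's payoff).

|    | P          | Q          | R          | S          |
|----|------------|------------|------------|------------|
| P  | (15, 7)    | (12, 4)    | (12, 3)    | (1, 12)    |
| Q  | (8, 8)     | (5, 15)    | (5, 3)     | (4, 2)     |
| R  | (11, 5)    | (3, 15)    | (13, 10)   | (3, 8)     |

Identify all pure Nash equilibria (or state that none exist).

There is no pure-strategy Nash equilibrium

Find each player's best response to every opponent strategy; NE are the intersections.
Row's best responses — vs P: P (payoff 15); vs Q: P (payoff 12); vs R: R (payoff 13); vs S: Q (payoff 4).
Column's best responses — vs P: S (payoff 12); vs Q: Q (payoff 15); vs R: Q (payoff 15).
No cell has both players best-responding. For instance, Row's best reply to P is P, but against P Column prefers S over P.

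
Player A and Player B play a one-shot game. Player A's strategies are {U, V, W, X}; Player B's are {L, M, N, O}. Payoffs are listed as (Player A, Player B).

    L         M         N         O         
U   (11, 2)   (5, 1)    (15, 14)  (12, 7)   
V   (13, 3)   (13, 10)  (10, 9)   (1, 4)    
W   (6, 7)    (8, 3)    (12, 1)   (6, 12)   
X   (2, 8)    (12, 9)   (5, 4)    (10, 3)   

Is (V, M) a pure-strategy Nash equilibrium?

Yes

Holding Player B at M: Player A gets 13 from V, versus 5 from U, 8 from W, 12 from X. No profitable deviation for Player A.
Holding Player A at V: Player B gets 10 from M, versus 3 from L, 9 from N, 4 from O. No profitable deviation for Player B either.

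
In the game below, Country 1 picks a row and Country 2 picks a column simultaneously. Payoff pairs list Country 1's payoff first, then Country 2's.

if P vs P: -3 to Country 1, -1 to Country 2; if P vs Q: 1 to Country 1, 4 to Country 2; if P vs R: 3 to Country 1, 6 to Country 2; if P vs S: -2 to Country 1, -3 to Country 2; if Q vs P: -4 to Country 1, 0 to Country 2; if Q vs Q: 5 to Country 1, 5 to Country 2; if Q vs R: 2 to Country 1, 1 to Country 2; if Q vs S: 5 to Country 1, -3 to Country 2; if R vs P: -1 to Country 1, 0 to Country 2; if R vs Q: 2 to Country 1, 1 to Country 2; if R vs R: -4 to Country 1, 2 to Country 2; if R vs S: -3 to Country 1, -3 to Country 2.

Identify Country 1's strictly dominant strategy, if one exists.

None

A strategy is strictly dominant if it gives Country 1 a strictly higher payoff than every other strategy, against every choice by the opponent.
P is not dominant: against P, R gives -1 > -3.
Q is not dominant: against P, P gives -3 > -4.
R is not dominant: against Q, Q gives 5 > 2.
No single strategy is best against every opponent action.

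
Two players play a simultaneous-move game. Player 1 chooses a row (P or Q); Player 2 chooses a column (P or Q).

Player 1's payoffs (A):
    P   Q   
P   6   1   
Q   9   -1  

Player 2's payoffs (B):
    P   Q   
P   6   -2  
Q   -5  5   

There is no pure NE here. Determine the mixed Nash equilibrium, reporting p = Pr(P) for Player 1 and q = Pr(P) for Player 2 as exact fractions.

p = 5/9, q = 2/5

Each player's mixing probability is pinned down by making the *other* player indifferent.
Player 2 indifferent between P and Q: p·6 + (1−p)·(-5) = p·(-2) + (1−p)·5 ⟹ (-5) + 11p = 5 + (-7)p ⟹ p = 5/9.
Player 1 indifferent between P and Q: q·6 + (1−q)·1 = q·9 + (1−q)·(-1) ⟹ 1 + 5q = (-1) + 10q ⟹ q = 2/5.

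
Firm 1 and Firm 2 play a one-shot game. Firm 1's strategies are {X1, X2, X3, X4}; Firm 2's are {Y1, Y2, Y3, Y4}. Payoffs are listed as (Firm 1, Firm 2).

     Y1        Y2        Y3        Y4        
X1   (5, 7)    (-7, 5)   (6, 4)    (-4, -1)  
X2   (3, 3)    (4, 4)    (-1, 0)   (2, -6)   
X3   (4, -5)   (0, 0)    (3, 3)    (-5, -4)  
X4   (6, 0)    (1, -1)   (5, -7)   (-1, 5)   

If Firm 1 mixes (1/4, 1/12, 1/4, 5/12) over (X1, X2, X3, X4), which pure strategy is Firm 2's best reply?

Y2

Firm 2's best reply maximizes expected payoff against the mix.
Y1: (1/4)·7 + (1/12)·3 + (1/4)·(-5) + (5/12)·0 = 3/4
Y2: (1/4)·5 + (1/12)·4 + (1/4)·0 + (5/12)·(-1) = 7/6
Y3: (1/4)·4 + (1/12)·0 + (1/4)·3 + (5/12)·(-7) = -7/6
Y4: (1/4)·(-1) + (1/12)·(-6) + (1/4)·(-4) + (5/12)·5 = 1/3
Highest expected payoff is 7/6, from Y2.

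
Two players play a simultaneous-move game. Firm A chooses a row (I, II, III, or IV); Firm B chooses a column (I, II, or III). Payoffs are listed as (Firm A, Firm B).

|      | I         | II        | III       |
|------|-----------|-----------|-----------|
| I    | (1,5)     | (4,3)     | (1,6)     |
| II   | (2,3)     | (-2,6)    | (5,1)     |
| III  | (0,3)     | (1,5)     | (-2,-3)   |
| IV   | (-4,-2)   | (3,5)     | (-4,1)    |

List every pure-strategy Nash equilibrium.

Check mutual best responses: a cell is a NE iff neither player can gain by unilaterally deviating.
Firm A's best responses — vs I: II (payoff 2); vs II: I (payoff 4); vs III: II (payoff 5).
Firm B's best responses — vs I: III (payoff 6); vs II: II (payoff 6); vs III: II (payoff 5); vs IV: II (payoff 5).
No cell has both players best-responding. For instance, Firm A's best reply to II is I, but against I Firm B prefers III over II.

None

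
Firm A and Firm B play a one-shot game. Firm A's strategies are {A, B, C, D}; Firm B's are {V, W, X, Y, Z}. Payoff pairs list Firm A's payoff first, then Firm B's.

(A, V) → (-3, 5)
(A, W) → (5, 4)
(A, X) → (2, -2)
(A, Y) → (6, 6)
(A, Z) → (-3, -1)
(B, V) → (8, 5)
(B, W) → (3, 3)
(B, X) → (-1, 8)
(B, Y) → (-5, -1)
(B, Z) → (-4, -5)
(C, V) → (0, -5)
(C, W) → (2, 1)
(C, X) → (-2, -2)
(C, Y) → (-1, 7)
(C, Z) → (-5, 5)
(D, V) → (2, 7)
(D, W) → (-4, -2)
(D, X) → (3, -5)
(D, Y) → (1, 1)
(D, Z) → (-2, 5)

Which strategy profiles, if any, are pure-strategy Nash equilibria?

Check mutual best responses: a cell is a NE iff neither player can gain by unilaterally deviating.
Firm A's best responses — vs V: B (payoff 8); vs W: A (payoff 5); vs X: D (payoff 3); vs Y: A (payoff 6); vs Z: D (payoff -2).
Firm B's best responses — vs A: Y (payoff 6); vs B: X (payoff 8); vs C: Y (payoff 7); vs D: V (payoff 7).
The only mutual best response is (A, Y); neither player gains by switching there.

(A, Y)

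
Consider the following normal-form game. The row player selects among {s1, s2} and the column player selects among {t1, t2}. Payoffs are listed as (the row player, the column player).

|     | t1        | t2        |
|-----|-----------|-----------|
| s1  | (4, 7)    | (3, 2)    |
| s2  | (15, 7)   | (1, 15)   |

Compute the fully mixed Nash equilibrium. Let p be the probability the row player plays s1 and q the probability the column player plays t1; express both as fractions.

p = 8/13, q = 2/13

In a mixed NE each player is indifferent between their pure strategies, so the opponent's mix sets the indifference.
The column player indifferent between t1 and t2: p·7 + (1−p)·7 = p·2 + (1−p)·15 ⟹ 7 + 0p = 15 + (-13)p ⟹ p = 8/13.
The row player indifferent between s1 and s2: q·4 + (1−q)·3 = q·15 + (1−q)·1 ⟹ 3 + 1q = 1 + 14q ⟹ q = 2/13.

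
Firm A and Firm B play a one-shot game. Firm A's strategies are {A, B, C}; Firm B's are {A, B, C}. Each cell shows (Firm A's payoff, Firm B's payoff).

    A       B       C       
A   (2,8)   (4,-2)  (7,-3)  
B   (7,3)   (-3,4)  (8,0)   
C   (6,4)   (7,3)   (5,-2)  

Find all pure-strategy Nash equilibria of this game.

A profile is a Nash equilibrium when each player is best-responding to the other.
Firm A's best responses — vs A: B (payoff 7); vs B: C (payoff 7); vs C: B (payoff 8).
Firm B's best responses — vs A: A (payoff 8); vs B: B (payoff 4); vs C: A (payoff 4).
No cell has both players best-responding. For instance, Firm A's best reply to B is C, but against C Firm B prefers A over B.

No pure-strategy Nash equilibrium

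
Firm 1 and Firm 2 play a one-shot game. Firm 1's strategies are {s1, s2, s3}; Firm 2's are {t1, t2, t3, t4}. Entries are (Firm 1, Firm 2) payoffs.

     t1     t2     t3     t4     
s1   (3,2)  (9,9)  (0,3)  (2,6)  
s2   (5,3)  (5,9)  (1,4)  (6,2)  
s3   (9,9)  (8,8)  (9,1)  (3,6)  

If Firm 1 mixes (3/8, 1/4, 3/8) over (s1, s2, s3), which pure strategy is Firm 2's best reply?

Firm 2's best reply maximizes expected payoff against the mix.
t1: (3/8)·2 + (1/4)·3 + (3/8)·9 = 39/8
t2: (3/8)·9 + (1/4)·9 + (3/8)·8 = 69/8
t3: (3/8)·3 + (1/4)·4 + (3/8)·1 = 5/2
t4: (3/8)·6 + (1/4)·2 + (3/8)·6 = 5
Highest expected payoff is 69/8, from t2.

t2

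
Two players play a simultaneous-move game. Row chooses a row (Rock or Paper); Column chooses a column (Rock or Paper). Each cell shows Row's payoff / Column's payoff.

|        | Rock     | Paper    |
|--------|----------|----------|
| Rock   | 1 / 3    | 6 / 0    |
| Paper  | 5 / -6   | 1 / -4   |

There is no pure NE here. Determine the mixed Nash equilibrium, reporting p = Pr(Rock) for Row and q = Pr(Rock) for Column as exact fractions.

Each player's mixing probability is pinned down by making the *other* player indifferent.
Column indifferent between Rock and Paper: p·3 + (1−p)·(-6) = p·0 + (1−p)·(-4) ⟹ (-6) + 9p = (-4) + 4p ⟹ p = 2/5.
Row indifferent between Rock and Paper: q·1 + (1−q)·6 = q·5 + (1−q)·1 ⟹ 6 + (-5)q = 1 + 4q ⟹ q = 5/9.

p = 2/5, q = 5/9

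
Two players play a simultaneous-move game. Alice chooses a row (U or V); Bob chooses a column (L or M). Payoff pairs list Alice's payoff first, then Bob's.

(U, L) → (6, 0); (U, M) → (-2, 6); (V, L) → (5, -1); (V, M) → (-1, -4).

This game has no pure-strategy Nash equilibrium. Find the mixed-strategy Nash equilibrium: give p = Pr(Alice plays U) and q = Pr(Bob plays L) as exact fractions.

Each player's mixing probability is pinned down by making the *other* player indifferent.
Bob indifferent between L and M: p·0 + (1−p)·(-1) = p·6 + (1−p)·(-4) ⟹ (-1) + 1p = (-4) + 10p ⟹ p = 1/3.
Alice indifferent between U and V: q·6 + (1−q)·(-2) = q·5 + (1−q)·(-1) ⟹ (-2) + 8q = (-1) + 6q ⟹ q = 1/2.

p = 1/3, q = 1/2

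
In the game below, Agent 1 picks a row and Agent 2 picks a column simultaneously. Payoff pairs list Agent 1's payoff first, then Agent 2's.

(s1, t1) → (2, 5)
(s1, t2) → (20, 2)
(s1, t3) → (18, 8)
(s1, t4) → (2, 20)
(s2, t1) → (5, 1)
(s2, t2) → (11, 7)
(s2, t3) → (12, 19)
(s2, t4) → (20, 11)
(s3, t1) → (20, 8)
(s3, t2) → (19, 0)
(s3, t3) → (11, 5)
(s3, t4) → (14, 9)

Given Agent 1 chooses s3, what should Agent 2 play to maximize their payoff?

t4

With Agent 1 fixed at s3, Agent 2's payoffs are: t1 → 8, t2 → 0, t3 → 5, t4 → 9.
The maximum is 9, achieved by t4.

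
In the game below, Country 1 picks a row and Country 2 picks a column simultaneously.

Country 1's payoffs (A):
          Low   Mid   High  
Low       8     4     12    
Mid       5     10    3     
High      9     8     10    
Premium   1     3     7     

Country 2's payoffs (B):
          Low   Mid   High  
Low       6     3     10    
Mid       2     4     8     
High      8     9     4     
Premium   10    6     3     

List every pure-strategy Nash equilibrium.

A profile is a Nash equilibrium when each player is best-responding to the other.
Country 1's best responses — vs Low: High (payoff 9); vs Mid: Mid (payoff 10); vs High: Low (payoff 12).
Country 2's best responses — vs Low: High (payoff 10); vs Mid: High (payoff 8); vs High: Mid (payoff 9); vs Premium: Low (payoff 10).
The only mutual best response is (Low, High); neither player gains by switching there.

(Low, High)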